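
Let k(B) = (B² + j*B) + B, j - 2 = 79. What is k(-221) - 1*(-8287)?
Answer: 39006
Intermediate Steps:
j = 81 (j = 2 + 79 = 81)
k(B) = B² + 82*B (k(B) = (B² + 81*B) + B = B² + 82*B)
k(-221) - 1*(-8287) = -221*(82 - 221) - 1*(-8287) = -221*(-139) + 8287 = 30719 + 8287 = 39006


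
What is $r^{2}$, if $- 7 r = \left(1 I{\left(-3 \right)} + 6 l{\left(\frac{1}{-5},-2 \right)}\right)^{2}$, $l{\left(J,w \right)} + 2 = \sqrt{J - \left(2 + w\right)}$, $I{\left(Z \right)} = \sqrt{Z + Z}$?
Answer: $\frac{\left(-60 + 5 i \sqrt{6} + 6 i \sqrt{5}\right)^{4}}{30625} \approx -27.19 - 591.57 i$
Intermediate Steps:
$I{\left(Z \right)} = \sqrt{2} \sqrt{Z}$ ($I{\left(Z \right)} = \sqrt{2 Z} = \sqrt{2} \sqrt{Z}$)
$l{\left(J,w \right)} = -2 + \sqrt{-2 + J - w}$ ($l{\left(J,w \right)} = -2 + \sqrt{J - \left(2 + w\right)} = -2 + \sqrt{-2 + J - w}$)
$r = - \frac{\left(-12 + i \sqrt{6} + \frac{6 i \sqrt{5}}{5}\right)^{2}}{7}$ ($r = - \frac{\left(1 \sqrt{2} \sqrt{-3} + 6 \left(-2 + \sqrt{-2 + \frac{1}{-5} - -2}\right)\right)^{2}}{7} = - \frac{\left(1 \sqrt{2} i \sqrt{3} + 6 \left(-2 + \sqrt{-2 - \frac{1}{5} + 2}\right)\right)^{2}}{7} = - \frac{\left(1 i \sqrt{6} + 6 \left(-2 + \sqrt{- \frac{1}{5}}\right)\right)^{2}}{7} = - \frac{\left(i \sqrt{6} + 6 \left(-2 + \frac{i \sqrt{5}}{5}\right)\right)^{2}}{7} = - \frac{\left(i \sqrt{6} - \left(12 - \frac{6 i \sqrt{5}}{5}\right)\right)^{2}}{7} = - \frac{\left(-12 + i \sqrt{6} + \frac{6 i \sqrt{5}}{5}\right)^{2}}{7} \approx -16.808 + 17.598 i$)
$r^{2} = \left(- \frac{\left(-60 + 5 i \sqrt{6} + 6 i \sqrt{5}\right)^{2}}{175}\right)^{2} = \frac{\left(-60 + 5 i \sqrt{6} + 6 i \sqrt{5}\right)^{4}}{30625}$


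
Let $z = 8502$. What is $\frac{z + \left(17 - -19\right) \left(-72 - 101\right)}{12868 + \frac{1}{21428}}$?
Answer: $\frac{16242424}{91911835} \approx 0.17672$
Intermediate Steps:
$\frac{z + \left(17 - -19\right) \left(-72 - 101\right)}{12868 + \frac{1}{21428}} = \frac{8502 + \left(17 - -19\right) \left(-72 - 101\right)}{12868 + \frac{1}{21428}} = \frac{8502 + \left(17 + 19\right) \left(-173\right)}{12868 + \frac{1}{21428}} = \frac{8502 + 36 \left(-173\right)}{\frac{275735505}{21428}} = \left(8502 - 6228\right) \frac{21428}{275735505} = 2274 \cdot \frac{21428}{275735505} = \frac{16242424}{91911835}$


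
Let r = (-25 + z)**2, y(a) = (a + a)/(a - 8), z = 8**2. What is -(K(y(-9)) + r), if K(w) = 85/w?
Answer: -28823/18 ≈ -1601.3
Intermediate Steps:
z = 64
y(a) = 2*a/(-8 + a) (y(a) = (2*a)/(-8 + a) = 2*a/(-8 + a))
r = 1521 (r = (-25 + 64)**2 = 39**2 = 1521)
-(K(y(-9)) + r) = -(85/((2*(-9)/(-8 - 9))) + 1521) = -(85/((2*(-9)/(-17))) + 1521) = -(85/((2*(-9)*(-1/17))) + 1521) = -(85/(18/17) + 1521) = -(85*(17/18) + 1521) = -(1445/18 + 1521) = -1*28823/18 = -28823/18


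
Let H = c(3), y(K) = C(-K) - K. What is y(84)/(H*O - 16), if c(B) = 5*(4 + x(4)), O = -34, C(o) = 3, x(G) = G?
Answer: 81/1376 ≈ 0.058866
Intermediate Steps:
c(B) = 40 (c(B) = 5*(4 + 4) = 5*8 = 40)
y(K) = 3 - K
H = 40
y(84)/(H*O - 16) = (3 - 1*84)/(40*(-34) - 16) = (3 - 84)/(-1360 - 16) = -81/(-1376) = -81*(-1/1376) = 81/1376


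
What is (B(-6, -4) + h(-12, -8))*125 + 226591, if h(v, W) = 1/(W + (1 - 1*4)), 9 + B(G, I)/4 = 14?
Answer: 2519876/11 ≈ 2.2908e+5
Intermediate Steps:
B(G, I) = 20 (B(G, I) = -36 + 4*14 = -36 + 56 = 20)
h(v, W) = 1/(-3 + W) (h(v, W) = 1/(W + (1 - 4)) = 1/(W - 3) = 1/(-3 + W))
(B(-6, -4) + h(-12, -8))*125 + 226591 = (20 + 1/(-3 - 8))*125 + 226591 = (20 + 1/(-11))*125 + 226591 = (20 - 1/11)*125 + 226591 = (219/11)*125 + 226591 = 27375/11 + 226591 = 2519876/11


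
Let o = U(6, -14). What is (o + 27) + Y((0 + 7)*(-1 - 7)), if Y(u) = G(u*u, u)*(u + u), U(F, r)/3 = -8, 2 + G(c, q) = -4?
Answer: 675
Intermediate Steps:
G(c, q) = -6 (G(c, q) = -2 - 4 = -6)
U(F, r) = -24 (U(F, r) = 3*(-8) = -24)
o = -24
Y(u) = -12*u (Y(u) = -6*(u + u) = -12*u)
(o + 27) + Y((0 + 7)*(-1 - 7)) = (-24 + 27) - 12*(0 + 7)*(-1 - 7) = 3 - 84*(-8) = 3 - 12*(-56) = 3 + 672 = 675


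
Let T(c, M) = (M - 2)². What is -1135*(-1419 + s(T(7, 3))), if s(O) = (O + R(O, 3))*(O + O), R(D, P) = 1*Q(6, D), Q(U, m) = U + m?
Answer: 1592405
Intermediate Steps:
T(c, M) = (-2 + M)²
R(D, P) = 6 + D (R(D, P) = 1*(6 + D) = 6 + D)
s(O) = 2*O*(6 + 2*O) (s(O) = (O + (6 + O))*(O + O) = (6 + 2*O)*(2*O) = 2*O*(6 + 2*O))
-1135*(-1419 + s(T(7, 3))) = -1135*(-1419 + 4*(-2 + 3)²*(3 + (-2 + 3)²)) = -1135*(-1419 + 4*1²*(3 + 1²)) = -1135*(-1419 + 4*1*(3 + 1)) = -1135*(-1419 + 4*1*4) = -1135*(-1419 + 16) = -1135*(-1403) = 1592405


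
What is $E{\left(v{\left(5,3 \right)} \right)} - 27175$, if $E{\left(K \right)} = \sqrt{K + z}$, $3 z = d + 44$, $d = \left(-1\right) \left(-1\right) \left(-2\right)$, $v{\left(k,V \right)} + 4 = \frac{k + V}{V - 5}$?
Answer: $-27175 + \sqrt{6} \approx -27173.0$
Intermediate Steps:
$v{\left(k,V \right)} = -4 + \frac{V + k}{-5 + V}$ ($v{\left(k,V \right)} = -4 + \frac{k + V}{V - 5} = -4 + \frac{V + k}{-5 + V}$)
$d = -2$ ($d = 1 \left(-2\right) = -2$)
$z = 14$ ($z = \frac{-2 + 44}{3} = \frac{1}{3} \cdot 42 = 14$)
$E{\left(K \right)} = \sqrt{14 + K}$ ($E{\left(K \right)} = \sqrt{K + 14} = \sqrt{14 + K}$)
$E{\left(v{\left(5,3 \right)} \right)} - 27175 = \sqrt{14 + \frac{20 + 5 - 9}{-5 + 3}} - 27175 = \sqrt{14 + \frac{20 + 5 - 9}{-2}} - 27175 = \sqrt{14 - 8} - 27175 = \sqrt{6} - 27175 = -27175 + \sqrt{6}$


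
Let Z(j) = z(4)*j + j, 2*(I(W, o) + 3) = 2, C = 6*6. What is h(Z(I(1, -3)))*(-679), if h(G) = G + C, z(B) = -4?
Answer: -28518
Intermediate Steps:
C = 36
I(W, o) = -2 (I(W, o) = -3 + (½)*2 = -3 + 1 = -2)
Z(j) = -3*j (Z(j) = -4*j + j = -3*j)
h(G) = 36 + G (h(G) = G + 36 = 36 + G)
h(Z(I(1, -3)))*(-679) = (36 - 3*(-2))*(-679) = (36 + 6)*(-679) = 42*(-679) = -28518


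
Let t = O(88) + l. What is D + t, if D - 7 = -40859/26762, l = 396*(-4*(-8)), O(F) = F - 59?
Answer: 340050637/26762 ≈ 12706.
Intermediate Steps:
O(F) = -59 + F
l = 12672 (l = 396*32 = 12672)
D = 146475/26762 (D = 7 - 40859/26762 = 146475/26762 ≈ 5.4732)
t = 12701 (t = (-59 + 88) + 12672 = 29 + 12672 = 12701)
D + t = 146475/26762 + 12701 = 340050637/26762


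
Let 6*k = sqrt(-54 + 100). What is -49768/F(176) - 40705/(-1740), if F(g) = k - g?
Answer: 59406402197/194025660 + 149304*sqrt(46)/557545 ≈ 307.99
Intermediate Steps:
k = sqrt(46)/6 (k = sqrt(-54 + 100)/6 = sqrt(46)/6 ≈ 1.1304)
F(g) = -g + sqrt(46)/6 (F(g) = sqrt(46)/6 - g = -g + sqrt(46)/6)
-49768/F(176) - 40705/(-1740) = -49768/(-1*176 + sqrt(46)/6) - 40705/(-1740) = -49768/(-176 + sqrt(46)/6) - 40705*(-1/1740) = -49768/(-176 + sqrt(46)/6) + 8141/348 = 8141/348 - 49768/(-176 + sqrt(46)/6)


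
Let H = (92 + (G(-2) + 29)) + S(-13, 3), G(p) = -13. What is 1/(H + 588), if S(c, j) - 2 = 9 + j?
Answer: 1/710 ≈ 0.0014085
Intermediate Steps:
S(c, j) = 11 + j (S(c, j) = 2 + (9 + j) = 11 + j)
H = 122 (H = (92 + (-13 + 29)) + (11 + 3) = (92 + 16) + 14 = 108 + 14 = 122)
1/(H + 588) = 1/(122 + 588) = 1/710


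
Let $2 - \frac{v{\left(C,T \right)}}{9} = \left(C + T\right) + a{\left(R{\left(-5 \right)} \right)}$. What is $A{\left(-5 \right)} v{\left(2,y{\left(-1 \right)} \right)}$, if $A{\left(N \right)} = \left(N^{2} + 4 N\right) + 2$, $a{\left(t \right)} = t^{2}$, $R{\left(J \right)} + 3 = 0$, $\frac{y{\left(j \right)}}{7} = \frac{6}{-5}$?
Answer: $- \frac{189}{5} \approx -37.8$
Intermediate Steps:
$y{\left(j \right)} = - \frac{42}{5}$ ($y{\left(j \right)} = 7 \frac{6}{-5} = 7 \cdot 6 \left(- \frac{1}{5}\right) = 7 \left(- \frac{6}{5}\right) = - \frac{42}{5}$)
$R{\left(J \right)} = -3$ ($R{\left(J \right)} = -3 + 0 = -3$)
$A{\left(N \right)} = 2 + N^{2} + 4 N$
$v{\left(C,T \right)} = -63 - 9 C - 9 T$ ($v{\left(C,T \right)} = 18 - 9 \left(\left(C + T\right) + \left(-3\right)^{2}\right) = 18 - 9 \left(\left(C + T\right) + 9\right) = 18 - 9 \left(9 + C + T\right) = 18 - \left(81 + 9 C + 9 T\right) = -63 - 9 C - 9 T$)
$A{\left(-5 \right)} v{\left(2,y{\left(-1 \right)} \right)} = \left(2 + \left(-5\right)^{2} + 4 \left(-5\right)\right) \left(-63 - 18 - - \frac{378}{5}\right) = \left(2 + 25 - 20\right) \left(-63 - 18 + \frac{378}{5}\right) = 7 \left(- \frac{27}{5}\right) = - \frac{189}{5}$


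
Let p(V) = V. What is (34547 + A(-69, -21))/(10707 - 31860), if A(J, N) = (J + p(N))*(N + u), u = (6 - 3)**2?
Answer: -35627/21153 ≈ -1.6843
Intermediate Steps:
u = 9 (u = 3**2 = 9)
A(J, N) = (9 + N)*(J + N) (A(J, N) = (J + N)*(N + 9) = (J + N)*(9 + N) = (9 + N)*(J + N))
(34547 + A(-69, -21))/(10707 - 31860) = (34547 + ((-21)**2 + 9*(-69) + 9*(-21) - 69*(-21)))/(10707 - 31860) = (34547 + (441 - 621 - 189 + 1449))/(-21153) = (34547 + 1080)*(-1/21153) = 35627*(-1/21153) = -35627/21153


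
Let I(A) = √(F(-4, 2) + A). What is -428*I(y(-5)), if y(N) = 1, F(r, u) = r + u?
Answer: -428*I ≈ -428.0*I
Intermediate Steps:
I(A) = √(-2 + A) (I(A) = √((-4 + 2) + A) = √(-2 + A))
-428*I(y(-5)) = -428*√(-2 + 1) = -428*I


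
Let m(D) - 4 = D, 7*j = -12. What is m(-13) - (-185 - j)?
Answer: 1220/7 ≈ 174.29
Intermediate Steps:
j = -12/7 (j = (1/7)*(-12) = -12/7 ≈ -1.7143)
m(D) = 4 + D
m(-13) - (-185 - j) = (4 - 13) - (-185 - 1*(-12/7)) = -9 - (-185 + 12/7) = -9 - 1*(-1283/7) = -9 + 1283/7 = 1220/7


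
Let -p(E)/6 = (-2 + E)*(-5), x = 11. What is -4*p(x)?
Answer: -1080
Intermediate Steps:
p(E) = -60 + 30*E (p(E) = -6*(-2 + E)*(-5) = -6*(10 - 5*E) = -60 + 30*E)
-4*p(x) = -4*(-60 + 30*11) = -4*(-60 + 330) = -4*270 = -1080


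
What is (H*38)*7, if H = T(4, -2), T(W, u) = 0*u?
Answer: 0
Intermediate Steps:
T(W, u) = 0
H = 0
(H*38)*7 = (0*38)*7 = 0*7 = 0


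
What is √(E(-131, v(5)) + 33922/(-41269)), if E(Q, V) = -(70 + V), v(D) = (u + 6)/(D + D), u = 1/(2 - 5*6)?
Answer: I*√2384043018764890/5777660 ≈ 8.4509*I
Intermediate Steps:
u = -1/28 (u = 1/(2 - 30) = 1/(-28) = -1/28 ≈ -0.035714)
v(D) = 167/(56*D) (v(D) = (-1/28 + 6)/(D + D) = 167/(28*((2*D))) = 167*(1/(2*D))/28 = 167/(56*D))
E(Q, V) = -70 - V
√(E(-131, v(5)) + 33922/(-41269)) = √((-70 - 167/(56*5)) + 33922/(-41269)) = √((-70 - 167/(56*5)) + 33922*(-1/41269)) = √((-70 - 1*167/280) - 33922/41269) = √((-70 - 167/280) - 33922/41269) = √(-19767/280 - 33922/41269) = √(-825262483/11555320) = I*√2384043018764890/5777660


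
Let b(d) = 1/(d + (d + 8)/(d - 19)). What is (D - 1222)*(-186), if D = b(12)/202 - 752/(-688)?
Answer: 63119729703/277952 ≈ 2.2709e+5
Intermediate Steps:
b(d) = 1/(d + (8 + d)/(-19 + d))
D = 607917/555904 (D = ((-19 + 12)/(8 + 12**2 - 18*12))/202 - 752/(-688) = (-7/(8 + 144 - 216))*(1/202) - 752*(-1/688) = (-7/(-64))*(1/202) + 47/43 = -1/64*(-7)*(1/202) + 47/43 = (7/64)*(1/202) + 47/43 = 7/12928 + 47/43 = 607917/555904 ≈ 1.0936)
(D - 1222)*(-186) = (607917/555904 - 1222)*(-186) = -678706771/555904*(-186) = 63119729703/277952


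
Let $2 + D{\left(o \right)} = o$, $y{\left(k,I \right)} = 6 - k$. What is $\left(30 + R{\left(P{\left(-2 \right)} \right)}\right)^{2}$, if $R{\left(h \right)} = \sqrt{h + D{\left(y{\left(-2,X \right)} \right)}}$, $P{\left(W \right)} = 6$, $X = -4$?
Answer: $912 + 120 \sqrt{3} \approx 1119.8$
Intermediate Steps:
$D{\left(o \right)} = -2 + o$
$R{\left(h \right)} = \sqrt{6 + h}$ ($R{\left(h \right)} = \sqrt{h + \left(-2 + \left(6 - -2\right)\right)} = \sqrt{h + \left(-2 + \left(6 + 2\right)\right)} = \sqrt{h + \left(-2 + 8\right)} = \sqrt{h + 6} = \sqrt{6 + h}$)
$\left(30 + R{\left(P{\left(-2 \right)} \right)}\right)^{2} = \left(30 + \sqrt{6 + 6}\right)^{2} = \left(30 + \sqrt{12}\right)^{2} = \left(30 + 2 \sqrt{3}\right)^{2}$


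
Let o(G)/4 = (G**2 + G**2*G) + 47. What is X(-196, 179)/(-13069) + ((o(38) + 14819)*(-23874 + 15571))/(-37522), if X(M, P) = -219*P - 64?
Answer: 26073737708127/490375018 ≈ 53171.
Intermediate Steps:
X(M, P) = -64 - 219*P
o(G) = 188 + 4*G**2 + 4*G**3 (o(G) = 4*((G**2 + G**2*G) + 47) = 4*((G**2 + G**3) + 47) = 4*(47 + G**2 + G**3) = 188 + 4*G**2 + 4*G**3)
X(-196, 179)/(-13069) + ((o(38) + 14819)*(-23874 + 15571))/(-37522) = (-64 - 219*179)/(-13069) + (((188 + 4*38**2 + 4*38**3) + 14819)*(-23874 + 15571))/(-37522) = (-64 - 39201)*(-1/13069) + (((188 + 4*1444 + 4*54872) + 14819)*(-8303))*(-1/37522) = -39265*(-1/13069) + (((188 + 5776 + 219488) + 14819)*(-8303))*(-1/37522) = 39265/13069 + ((225452 + 14819)*(-8303))*(-1/37522) = 39265/13069 + (240271*(-8303))*(-1/37522) = 39265/13069 - 1994970113*(-1/37522) = 39265/13069 + 1994970113/37522 = 26073737708127/490375018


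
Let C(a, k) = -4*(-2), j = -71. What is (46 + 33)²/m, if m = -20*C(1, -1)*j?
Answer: 6241/11360 ≈ 0.54938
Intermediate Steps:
C(a, k) = 8
m = 11360 (m = -160*(-71) = -20*(-568) = 11360)
(46 + 33)²/m = (46 + 33)²/11360 = 79²*(1/11360) = 6241*(1/11360) = 6241/11360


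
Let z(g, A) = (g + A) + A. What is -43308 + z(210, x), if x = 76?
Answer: -42946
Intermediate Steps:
z(g, A) = g + 2*A (z(g, A) = (A + g) + A = g + 2*A)
-43308 + z(210, x) = -43308 + (210 + 2*76) = -43308 + (210 + 152) = -43308 + 362 = -42946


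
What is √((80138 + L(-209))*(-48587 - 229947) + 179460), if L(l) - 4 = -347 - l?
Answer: 2*I*√5570913669 ≈ 1.4928e+5*I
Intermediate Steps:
L(l) = -343 - l (L(l) = 4 + (-347 - l) = -343 - l)
√((80138 + L(-209))*(-48587 - 229947) + 179460) = √((80138 + (-343 - 1*(-209)))*(-48587 - 229947) + 179460) = √((80138 + (-343 + 209))*(-278534) + 179460) = √((80138 - 134)*(-278534) + 179460) = √(80004*(-278534) + 179460) = √(-22283834136 + 179460) = √(-22283654676) = 2*I*√5570913669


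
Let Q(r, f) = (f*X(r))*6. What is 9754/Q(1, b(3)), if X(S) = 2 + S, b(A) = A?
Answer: 4877/27 ≈ 180.63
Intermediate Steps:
Q(r, f) = 6*f*(2 + r) (Q(r, f) = (f*(2 + r))*6 = 6*f*(2 + r))
9754/Q(1, b(3)) = 9754/((6*3*(2 + 1))) = 9754/((6*3*3)) = 9754/54 = 9754*(1/54) = 4877/27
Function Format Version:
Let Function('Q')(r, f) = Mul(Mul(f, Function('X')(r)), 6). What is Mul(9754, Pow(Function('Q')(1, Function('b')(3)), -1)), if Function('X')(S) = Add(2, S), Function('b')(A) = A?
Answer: Rational(4877, 27) ≈ 180.63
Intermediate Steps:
Function('Q')(r, f) = Mul(6, f, Add(2, r)) (Function('Q')(r, f) = Mul(Mul(f, Add(2, r)), 6) = Mul(6, f, Add(2, r)))
Mul(9754, Pow(Function('Q')(1, Function('b')(3)), -1)) = Mul(9754, Pow(Mul(6, 3, Add(2, 1)), -1)) = Mul(9754, Pow(Mul(6, 3, 3), -1)) = Mul(9754, Pow(54, -1)) = Mul(9754, Rational(1, 54)) = Rational(4877, 27)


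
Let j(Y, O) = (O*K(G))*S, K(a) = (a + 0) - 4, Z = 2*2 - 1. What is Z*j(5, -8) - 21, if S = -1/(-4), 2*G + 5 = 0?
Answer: 18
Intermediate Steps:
G = -5/2 (G = -5/2 + (1/2)*0 = -5/2 + 0 = -5/2 ≈ -2.5000)
S = 1/4 (S = -1*(-1/4) = 1/4 ≈ 0.25000)
Z = 3 (Z = 4 - 1 = 3)
K(a) = -4 + a (K(a) = a - 4 = -4 + a)
j(Y, O) = -13*O/8 (j(Y, O) = (O*(-4 - 5/2))*(1/4) = (O*(-13/2))*(1/4) = -13*O/2*(1/4) = -13*O/8)
Z*j(5, -8) - 21 = 3*(-13/8*(-8)) - 21 = 3*13 - 21 = 39 - 21 = 18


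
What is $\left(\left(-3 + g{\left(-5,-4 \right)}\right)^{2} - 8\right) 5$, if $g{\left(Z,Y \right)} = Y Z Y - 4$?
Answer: $37805$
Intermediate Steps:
$g{\left(Z,Y \right)} = -4 + Z Y^{2}$ ($g{\left(Z,Y \right)} = Z Y^{2} - 4 = -4 + Z Y^{2}$)
$\left(\left(-3 + g{\left(-5,-4 \right)}\right)^{2} - 8\right) 5 = \left(\left(-3 - \left(4 + 5 \left(-4\right)^{2}\right)\right)^{2} - 8\right) 5 = \left(\left(-3 - 84\right)^{2} - 8\right) 5 = \left(\left(-87\right)^{2} - 8\right) 5 = \left(7569 - 8\right) 5 = 7561 \cdot 5 = 37805$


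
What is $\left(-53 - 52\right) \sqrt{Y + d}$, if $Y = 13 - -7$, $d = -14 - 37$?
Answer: $- 105 i \sqrt{31} \approx - 584.62 i$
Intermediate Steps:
$d = -51$
$Y = 20$ ($Y = 13 + 7 = 20$)
$\left(-53 - 52\right) \sqrt{Y + d} = \left(-53 - 52\right) \sqrt{20 - 51} = - 105 \sqrt{-31} = - 105 i \sqrt{31}$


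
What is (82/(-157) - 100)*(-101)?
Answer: 1593982/157 ≈ 10153.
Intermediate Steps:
(82/(-157) - 100)*(-101) = (82*(-1/157) - 100)*(-101) = (-82/157 - 100)*(-101) = -15782/157*(-101) = 1593982/157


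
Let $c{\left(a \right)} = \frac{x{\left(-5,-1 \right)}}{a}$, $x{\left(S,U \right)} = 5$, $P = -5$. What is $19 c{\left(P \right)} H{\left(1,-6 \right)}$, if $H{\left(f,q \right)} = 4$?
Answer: $-76$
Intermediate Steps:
$c{\left(a \right)} = \frac{5}{a}$
$19 c{\left(P \right)} H{\left(1,-6 \right)} = 19 \frac{5}{-5} \cdot 4 = 19 \cdot 5 \left(- \frac{1}{5}\right) 4 = 19 \left(-1\right) 4 = \left(-19\right) 4 = -76$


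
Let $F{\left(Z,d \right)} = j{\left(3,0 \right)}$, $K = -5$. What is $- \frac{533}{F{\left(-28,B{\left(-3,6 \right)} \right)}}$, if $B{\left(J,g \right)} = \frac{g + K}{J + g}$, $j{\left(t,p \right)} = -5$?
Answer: $\frac{533}{5} \approx 106.6$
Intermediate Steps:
$B{\left(J,g \right)} = \frac{-5 + g}{J + g}$ ($B{\left(J,g \right)} = \frac{g - 5}{J + g} = \frac{-5 + g}{J + g}$)
$F{\left(Z,d \right)} = -5$
$- \frac{533}{F{\left(-28,B{\left(-3,6 \right)} \right)}} = - \frac{533}{-5} = \left(-533\right) \left(- \frac{1}{5}\right) = \frac{533}{5}$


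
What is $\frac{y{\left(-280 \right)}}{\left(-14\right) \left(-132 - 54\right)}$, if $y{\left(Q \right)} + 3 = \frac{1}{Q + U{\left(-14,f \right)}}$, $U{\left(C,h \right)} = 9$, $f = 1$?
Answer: $- \frac{407}{352842} \approx -0.0011535$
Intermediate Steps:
$y{\left(Q \right)} = -3 + \frac{1}{9 + Q}$ ($y{\left(Q \right)} = -3 + \frac{1}{Q + 9} = -3 + \frac{1}{9 + Q}$)
$\frac{y{\left(-280 \right)}}{\left(-14\right) \left(-132 - 54\right)} = \frac{\frac{1}{9 - 280} \left(-26 - -840\right)}{\left(-14\right) \left(-132 - 54\right)} = \frac{\frac{1}{-271} \left(-26 + 840\right)}{\left(-14\right) \left(-186\right)} = \frac{\left(- \frac{1}{271}\right) 814}{2604} = \left(- \frac{814}{271}\right) \frac{1}{2604} = - \frac{407}{352842}$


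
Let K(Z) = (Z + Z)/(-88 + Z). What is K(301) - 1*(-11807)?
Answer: 2515493/213 ≈ 11810.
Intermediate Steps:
K(Z) = 2*Z/(-88 + Z) (K(Z) = (2*Z)/(-88 + Z) = 2*Z/(-88 + Z))
K(301) - 1*(-11807) = 2*301/(-88 + 301) - 1*(-11807) = 2*301/213 + 11807 = 2*301*(1/213) + 11807 = 602/213 + 11807 = 2515493/213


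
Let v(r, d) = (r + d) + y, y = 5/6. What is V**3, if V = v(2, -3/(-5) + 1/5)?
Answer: 1295029/27000 ≈ 47.964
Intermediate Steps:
y = 5/6 (y = 5*(1/6) = 5/6 ≈ 0.83333)
v(r, d) = 5/6 + d + r (v(r, d) = (r + d) + 5/6 = (d + r) + 5/6 = 5/6 + d + r)
V = 109/30 (V = 5/6 + (-3/(-5) + 1/5) + 2 = 5/6 + (-3*(-1/5) + 1*(1/5)) + 2 = 5/6 + (3/5 + 1/5) + 2 = 5/6 + 4/5 + 2 = 109/30 ≈ 3.6333)
V**3 = (109/30)**3 = 1295029/27000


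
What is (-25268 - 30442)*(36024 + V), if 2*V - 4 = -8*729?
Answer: -1844558100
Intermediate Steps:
V = -2914 (V = 2 + (-8*729)/2 = 2 + (½)*(-5832) = 2 - 2916 = -2914)
(-25268 - 30442)*(36024 + V) = (-25268 - 30442)*(36024 - 2914) = -55710*33110 = -1844558100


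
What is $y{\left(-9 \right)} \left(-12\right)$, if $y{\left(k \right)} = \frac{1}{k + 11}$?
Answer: $-6$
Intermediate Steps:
$y{\left(k \right)} = \frac{1}{11 + k}$
$y{\left(-9 \right)} \left(-12\right) = \frac{1}{11 - 9} \left(-12\right) = \frac{1}{2} \left(-12\right) = -6$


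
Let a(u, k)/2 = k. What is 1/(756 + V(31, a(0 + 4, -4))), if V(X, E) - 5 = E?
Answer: 1/753 ≈ 0.0013280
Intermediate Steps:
a(u, k) = 2*k
V(X, E) = 5 + E
1/(756 + V(31, a(0 + 4, -4))) = 1/(756 + (5 + 2*(-4))) = 1/(756 + (5 - 8)) = 1/(756 - 3) = 1/753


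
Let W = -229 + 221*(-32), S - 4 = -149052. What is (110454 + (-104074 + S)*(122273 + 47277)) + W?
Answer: -42916731947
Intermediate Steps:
S = -149048 (S = 4 - 149052 = -149048)
W = -7301 (W = -229 - 7072 = -7301)
(110454 + (-104074 + S)*(122273 + 47277)) + W = (110454 + (-104074 - 149048)*(122273 + 47277)) - 7301 = (110454 - 253122*169550) - 7301 = (110454 - 42916835100) - 7301 = -42916724646 - 7301 = -42916731947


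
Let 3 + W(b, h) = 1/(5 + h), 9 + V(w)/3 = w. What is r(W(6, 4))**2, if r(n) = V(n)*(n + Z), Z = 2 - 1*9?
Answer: 90687529/729 ≈ 1.2440e+5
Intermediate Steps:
V(w) = -27 + 3*w
W(b, h) = -3 + 1/(5 + h)
Z = -7 (Z = 2 - 9 = -7)
r(n) = (-27 + 3*n)*(-7 + n) (r(n) = (-27 + 3*n)*(n - 7) = (-27 + 3*n)*(-7 + n))
r(W(6, 4))**2 = (3*(-9 + (-14 - 3*4)/(5 + 4))*(-7 + (-14 - 3*4)/(5 + 4)))**2 = (3*(-9 + (-14 - 12)/9)*(-7 + (-14 - 12)/9))**2 = (3*(-9 + (1/9)*(-26))*(-7 + (1/9)*(-26)))**2 = (3*(-9 - 26/9)*(-7 - 26/9))**2 = (3*(-107/9)*(-89/9))**2 = (9523/27)**2 = 90687529/729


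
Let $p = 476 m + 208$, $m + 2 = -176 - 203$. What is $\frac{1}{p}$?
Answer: $- \frac{1}{181148} \approx -5.5203 \cdot 10^{-6}$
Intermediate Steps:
$m = -381$ ($m = -2 - 379 = -381$)
$p = -181148$ ($p = 476 \left(-381\right) + 208 = -181356 + 208 = -181148$)
$\frac{1}{p} = \frac{1}{-181148} = - \frac{1}{181148}$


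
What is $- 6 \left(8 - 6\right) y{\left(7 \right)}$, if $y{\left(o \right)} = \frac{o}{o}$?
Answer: $-12$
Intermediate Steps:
$y{\left(o \right)} = 1$
$- 6 \left(8 - 6\right) y{\left(7 \right)} = - 6 \left(8 - 6\right) 1 = \left(-6\right) 2 \cdot 1 = \left(-12\right) 1 = -12$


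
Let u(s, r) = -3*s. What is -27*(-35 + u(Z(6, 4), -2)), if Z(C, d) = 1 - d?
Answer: 702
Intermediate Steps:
-27*(-35 + u(Z(6, 4), -2)) = -27*(-35 - 3*(1 - 1*4)) = -27*(-35 - 3*(1 - 4)) = -27*(-35 - 3*(-3)) = -27*(-35 + 9) = -27*(-26) = 702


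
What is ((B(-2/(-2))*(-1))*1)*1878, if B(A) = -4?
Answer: 7512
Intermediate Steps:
((B(-2/(-2))*(-1))*1)*1878 = (-4*(-1)*1)*1878 = (4*1)*1878 = 4*1878 = 7512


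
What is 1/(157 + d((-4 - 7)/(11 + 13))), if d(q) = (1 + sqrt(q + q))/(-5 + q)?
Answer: 2691133/422015377 + 524*I*sqrt(33)/422015377 ≈ 0.0063769 + 7.1328e-6*I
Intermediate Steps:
d(q) = (1 + sqrt(2)*sqrt(q))/(-5 + q) (d(q) = (1 + sqrt(2*q))/(-5 + q) = (1 + sqrt(2)*sqrt(q))/(-5 + q))
1/(157 + d((-4 - 7)/(11 + 13))) = 1/(157 + (1 + sqrt(2)*sqrt((-4 - 7)/(11 + 13)))/(-5 + (-4 - 7)/(11 + 13))) = 1/(157 + (1 + sqrt(2)*sqrt(-11/24))/(-5 - 11/24)) = 1/(157 + (1 + sqrt(2)*(I*sqrt(66)/12))/(-131/24)) = 1/(157 - 24*(1 + I*sqrt(33)/6)/131) = 1/(157 + (-24/131 - 4*I*sqrt(33)/131)) = 1/(20543/131 - 4*I*sqrt(33)/131)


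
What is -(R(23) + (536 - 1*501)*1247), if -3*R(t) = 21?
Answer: -43638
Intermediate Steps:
R(t) = -7 (R(t) = -⅓*21 = -7)
-(R(23) + (536 - 1*501)*1247) = -(-7 + (536 - 1*501)*1247) = -(-7 + (536 - 501)*1247) = -(-7 + 35*1247) = -(-7 + 43645) = -1*43638 = -43638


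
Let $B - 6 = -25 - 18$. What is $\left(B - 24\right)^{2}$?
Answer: $3721$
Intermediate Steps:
$B = -37$ ($B = 6 - 43 = -37$)
$\left(B - 24\right)^{2} = \left(-37 - 24\right)^{2} = \left(-61\right)^{2} = 3721$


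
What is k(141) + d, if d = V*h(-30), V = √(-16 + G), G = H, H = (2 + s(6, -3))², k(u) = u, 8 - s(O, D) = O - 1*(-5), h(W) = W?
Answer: 141 - 30*I*√15 ≈ 141.0 - 116.19*I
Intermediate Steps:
s(O, D) = 3 - O (s(O, D) = 8 - (O - 1*(-5)) = 8 - (O + 5) = 8 - (5 + O) = 8 + (-5 - O) = 3 - O)
H = 1 (H = (2 + (3 - 1*6))² = (2 + (3 - 6))² = (2 - 3)² = (-1)² = 1)
G = 1
V = I*√15 (V = √(-16 + 1) = √(-15) = I*√15 ≈ 3.873*I)
d = -30*I*√15 (d = (I*√15)*(-30) = -30*I*√15 ≈ -116.19*I)
k(141) + d = 141 - 30*I*√15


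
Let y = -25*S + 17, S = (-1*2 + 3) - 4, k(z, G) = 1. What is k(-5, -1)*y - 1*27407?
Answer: -27315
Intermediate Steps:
S = -3 (S = (-2 + 3) - 4 = 1 - 4 = -3)
y = 92 (y = -25*(-3) + 17 = 75 + 17 = 92)
k(-5, -1)*y - 1*27407 = 1*92 - 1*27407 = 92 - 27407 = -27315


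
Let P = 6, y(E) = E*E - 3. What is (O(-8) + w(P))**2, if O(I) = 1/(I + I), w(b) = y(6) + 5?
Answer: 368449/256 ≈ 1439.3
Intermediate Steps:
y(E) = -3 + E**2 (y(E) = E**2 - 3 = -3 + E**2)
w(b) = 38 (w(b) = (-3 + 6**2) + 5 = (-3 + 36) + 5 = 33 + 5 = 38)
O(I) = 1/(2*I)
(O(-8) + w(P))**2 = ((1/2)/(-8) + 38)**2 = ((1/2)*(-1/8) + 38)**2 = (-1/16 + 38)**2 = (607/16)**2 = 368449/256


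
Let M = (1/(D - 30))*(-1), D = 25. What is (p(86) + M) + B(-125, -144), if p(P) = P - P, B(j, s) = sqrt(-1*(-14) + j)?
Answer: 1/5 + I*sqrt(111) ≈ 0.2 + 10.536*I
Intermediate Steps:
B(j, s) = sqrt(14 + j)
p(P) = 0
M = 1/5 (M = (1/(25 - 30))*(-1) = (1/(-5))*(-1) = -1/5*1*(-1) = -1/5*(-1) = 1/5 ≈ 0.20000)
(p(86) + M) + B(-125, -144) = (0 + 1/5) + sqrt(14 - 125) = 1/5 + sqrt(-111) = 1/5 + I*sqrt(111)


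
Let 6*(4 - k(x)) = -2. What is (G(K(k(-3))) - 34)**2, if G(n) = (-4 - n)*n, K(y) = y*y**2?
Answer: 25896608054641/531441 ≈ 4.8729e+7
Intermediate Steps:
k(x) = 13/3 (k(x) = 4 - 1/6*(-2) = 4 + 1/3 = 13/3)
K(y) = y**3
G(n) = n*(-4 - n)
(G(K(k(-3))) - 34)**2 = (-(13/3)**3*(4 + (13/3)**3) - 34)**2 = (-1*2197/27*(4 + 2197/27) - 34)**2 = (-1*2197/27*2305/27 - 34)**2 = (-5064085/729 - 34)**2 = (-5088871/729)**2 = 25896608054641/531441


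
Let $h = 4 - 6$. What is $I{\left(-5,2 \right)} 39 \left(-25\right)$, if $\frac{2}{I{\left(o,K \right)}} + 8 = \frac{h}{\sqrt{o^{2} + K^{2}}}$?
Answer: $\frac{113100}{463} - \frac{975 \sqrt{29}}{463} \approx 232.94$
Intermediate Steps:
$h = -2$ ($h = 4 - 6 = -2$)
$I{\left(o,K \right)} = \frac{2}{-8 - \frac{2}{\sqrt{K^{2} + o^{2}}}}$ ($I{\left(o,K \right)} = \frac{2}{-8 - \frac{2}{\sqrt{o^{2} + K^{2}}}} = \frac{2}{-8 - \frac{2}{\sqrt{K^{2} + o^{2}}}}$)
$I{\left(-5,2 \right)} 39 \left(-25\right) = - \frac{\sqrt{2^{2} + \left(-5\right)^{2}}}{1 + 4 \sqrt{2^{2} + \left(-5\right)^{2}}} \cdot 39 \left(-25\right) = - \frac{\sqrt{4 + 25}}{1 + 4 \sqrt{4 + 25}} \cdot 39 \left(-25\right) = - \frac{\sqrt{29}}{1 + 4 \sqrt{29}} \cdot 39 \left(-25\right) = - \frac{39 \sqrt{29}}{1 + 4 \sqrt{29}} \left(-25\right) = \frac{975 \sqrt{29}}{1 + 4 \sqrt{29}}$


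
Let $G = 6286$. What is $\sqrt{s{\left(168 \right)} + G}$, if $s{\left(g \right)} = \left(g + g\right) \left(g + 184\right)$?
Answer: $7 \sqrt{2542} \approx 352.93$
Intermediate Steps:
$s{\left(g \right)} = 2 g \left(184 + g\right)$
$\sqrt{s{\left(168 \right)} + G} = \sqrt{2 \cdot 168 \left(184 + 168\right) + 6286} = \sqrt{2 \cdot 168 \cdot 352 + 6286} = \sqrt{118272 + 6286} = \sqrt{124558} = 7 \sqrt{2542}$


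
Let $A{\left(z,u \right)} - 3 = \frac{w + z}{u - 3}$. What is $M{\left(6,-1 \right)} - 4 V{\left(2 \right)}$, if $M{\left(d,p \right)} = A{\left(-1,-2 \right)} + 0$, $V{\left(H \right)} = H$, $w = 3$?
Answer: $- \frac{27}{5} \approx -5.4$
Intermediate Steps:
$A{\left(z,u \right)} = 3 + \frac{3 + z}{-3 + u}$ ($A{\left(z,u \right)} = 3 + \frac{3 + z}{u - 3} = 3 + \frac{3 + z}{-3 + u}$)
$M{\left(d,p \right)} = \frac{13}{5}$ ($M{\left(d,p \right)} = \frac{-6 - 1 + 3 \left(-2\right)}{-3 - 2} + 0 = \frac{-6 - 1 - 6}{-5} + 0 = \left(- \frac{1}{5}\right) \left(-13\right) + 0 = \frac{13}{5} + 0 = \frac{13}{5}$)
$M{\left(6,-1 \right)} - 4 V{\left(2 \right)} = \frac{13}{5} - 8 = - \frac{27}{5}$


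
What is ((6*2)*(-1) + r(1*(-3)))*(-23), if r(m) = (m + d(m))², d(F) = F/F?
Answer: 184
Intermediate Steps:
d(F) = 1
r(m) = (1 + m)² (r(m) = (m + 1)² = (1 + m)²)
((6*2)*(-1) + r(1*(-3)))*(-23) = ((6*2)*(-1) + (1 + 1*(-3))²)*(-23) = (12*(-1) + (1 - 3)²)*(-23) = (-12 + (-2)²)*(-23) = (-12 + 4)*(-23) = -8*(-23) = 184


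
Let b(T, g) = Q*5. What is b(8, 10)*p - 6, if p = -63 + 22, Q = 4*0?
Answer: -6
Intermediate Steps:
Q = 0
b(T, g) = 0 (b(T, g) = 0*5 = 0)
p = -41
b(8, 10)*p - 6 = 0*(-41) - 6 = 0 - 6 = -6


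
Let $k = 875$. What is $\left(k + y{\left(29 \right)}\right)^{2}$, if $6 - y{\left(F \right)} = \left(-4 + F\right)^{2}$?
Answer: $65536$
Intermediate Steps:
$y{\left(F \right)} = 6 - \left(-4 + F\right)^{2}$
$\left(k + y{\left(29 \right)}\right)^{2} = \left(875 + \left(6 - \left(-4 + 29\right)^{2}\right)\right)^{2} = \left(875 + \left(6 - 25^{2}\right)\right)^{2} = \left(875 + \left(6 - 625\right)\right)^{2} = \left(875 - 619\right)^{2} = 256^{2} = 65536$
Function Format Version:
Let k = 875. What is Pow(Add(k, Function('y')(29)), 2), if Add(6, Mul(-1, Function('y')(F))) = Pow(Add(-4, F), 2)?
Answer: 65536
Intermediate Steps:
Function('y')(F) = Add(6, Mul(-1, Pow(Add(-4, F), 2)))
Pow(Add(k, Function('y')(29)), 2) = Pow(Add(875, Add(6, Mul(-1, Pow(Add(-4, 29), 2)))), 2) = Pow(Add(875, Add(6, Mul(-1, Pow(25, 2)))), 2) = Pow(Add(875, Add(6, Mul(-1, 625))), 2) = Pow(Add(875, Add(6, -625)), 2) = Pow(Add(875, -619), 2) = Pow(256, 2) = 65536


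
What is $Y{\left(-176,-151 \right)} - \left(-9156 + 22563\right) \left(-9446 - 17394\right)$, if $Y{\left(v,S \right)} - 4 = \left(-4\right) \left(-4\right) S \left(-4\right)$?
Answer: $359853548$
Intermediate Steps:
$Y{\left(v,S \right)} = 4 - 64 S$ ($Y{\left(v,S \right)} = 4 + \left(-4\right) \left(-4\right) S \left(-4\right) = 4 + 16 S \left(-4\right) = 4 - 64 S$)
$Y{\left(-176,-151 \right)} - \left(-9156 + 22563\right) \left(-9446 - 17394\right) = \left(4 - -9664\right) - \left(-9156 + 22563\right) \left(-9446 - 17394\right) = \left(4 + 9664\right) - 13407 \left(-26840\right) = 9668 - -359843880 = 9668 + 359843880 = 359853548$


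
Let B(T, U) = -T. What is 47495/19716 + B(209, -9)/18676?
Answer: 110361997/46027002 ≈ 2.3978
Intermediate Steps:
47495/19716 + B(209, -9)/18676 = 47495/19716 - 1*209/18676 = 47495*(1/19716) - 209*1/18676 = 47495/19716 - 209/18676 = 110361997/46027002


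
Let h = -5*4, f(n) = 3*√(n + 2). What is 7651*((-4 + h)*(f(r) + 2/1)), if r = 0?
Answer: -367248 - 550872*√2 ≈ -1.1463e+6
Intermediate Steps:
f(n) = 3*√(2 + n)
h = -20
7651*((-4 + h)*(f(r) + 2/1)) = 7651*((-4 - 20)*(3*√(2 + 0) + 2/1)) = 7651*(-24*(3*√2 + 2*1)) = 7651*(-24*(3*√2 + 2)) = 7651*(-24*(2 + 3*√2)) = 7651*(-48 - 72*√2) = -367248 - 550872*√2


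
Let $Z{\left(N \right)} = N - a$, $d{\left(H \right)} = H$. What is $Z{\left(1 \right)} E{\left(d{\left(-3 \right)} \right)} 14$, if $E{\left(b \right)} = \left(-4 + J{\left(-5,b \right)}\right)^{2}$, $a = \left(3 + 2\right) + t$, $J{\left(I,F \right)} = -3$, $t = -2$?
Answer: $-1372$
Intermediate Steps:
$a = 3$ ($a = \left(3 + 2\right) - 2 = 5 - 2 = 3$)
$Z{\left(N \right)} = -3 + N$ ($Z{\left(N \right)} = N - 3 = -3 + N$)
$E{\left(b \right)} = 49$ ($E{\left(b \right)} = \left(-4 - 3\right)^{2} = \left(-7\right)^{2} = 49$)
$Z{\left(1 \right)} E{\left(d{\left(-3 \right)} \right)} 14 = \left(-3 + 1\right) 49 \cdot 14 = \left(-2\right) 49 \cdot 14 = \left(-98\right) 14 = -1372$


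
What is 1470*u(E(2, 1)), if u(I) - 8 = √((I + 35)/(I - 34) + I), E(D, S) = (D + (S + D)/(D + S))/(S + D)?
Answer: 11760 + 1470*I*√11/11 ≈ 11760.0 + 443.22*I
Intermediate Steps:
E(D, S) = (1 + D)/(D + S) (E(D, S) = (D + (D + S)/(D + S))/(D + S) = (D + 1)/(D + S) = (1 + D)/(D + S))
u(I) = 8 + √(I + (35 + I)/(-34 + I)) (u(I) = 8 + √((I + 35)/(I - 34) + I) = 8 + √((35 + I)/(-34 + I) + I) = 8 + √(I + (35 + I)/(-34 + I)))
1470*u(E(2, 1)) = 1470*(8 + √((35 + (1 + 2)/(2 + 1) + ((1 + 2)/(2 + 1))*(-34 + (1 + 2)/(2 + 1)))/(-34 + (1 + 2)/(2 + 1)))) = 1470*(8 + √((35 + 3/3 + (3/3)*(-34 + 3/3))/(-34 + 3/3))) = 1470*(8 + √((35 + (⅓)*3 + ((⅓)*3)*(-34 + (⅓)*3))/(-34 + (⅓)*3))) = 1470*(8 + √((35 + 1 + 1*(-34 + 1))/(-34 + 1))) = 1470*(8 + √((35 + 1 + 1*(-33))/(-33))) = 1470*(8 + √(-(35 + 1 - 33)/33)) = 1470*(8 + √(-1/33*3)) = 1470*(8 + √(-1/11)) = 1470*(8 + I*√11/11) = 11760 + 1470*I*√11/11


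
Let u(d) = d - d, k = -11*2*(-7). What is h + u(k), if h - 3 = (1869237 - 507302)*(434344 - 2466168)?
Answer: -2767212219437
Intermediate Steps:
k = 154 (k = -22*(-7) = 154)
h = -2767212219437 (h = 3 + (1869237 - 507302)*(434344 - 2466168) = 3 + 1361935*(-2031824) = 3 - 2767212219440 = -2767212219437)
u(d) = 0
h + u(k) = -2767212219437 + 0 = -2767212219437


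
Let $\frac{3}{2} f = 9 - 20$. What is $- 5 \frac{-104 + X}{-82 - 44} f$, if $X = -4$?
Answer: $\frac{220}{7} \approx 31.429$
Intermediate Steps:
$f = - \frac{22}{3}$ ($f = \frac{2 \left(9 - 20\right)}{3} = \frac{2}{3} \left(-11\right) = - \frac{22}{3} \approx -7.3333$)
$- 5 \frac{-104 + X}{-82 - 44} f = - 5 \frac{-104 - 4}{-82 - 44} \left(- \frac{22}{3}\right) = - 5 \left(- \frac{108}{-126}\right) \left(- \frac{22}{3}\right) = - 5 \left(\left(-108\right) \left(- \frac{1}{126}\right)\right) \left(- \frac{22}{3}\right) = \left(-5\right) \frac{6}{7} \left(- \frac{22}{3}\right) = \left(- \frac{30}{7}\right) \left(- \frac{22}{3}\right) = \frac{220}{7}$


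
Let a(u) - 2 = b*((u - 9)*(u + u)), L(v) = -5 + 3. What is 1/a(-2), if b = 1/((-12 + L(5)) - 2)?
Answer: -4/3 ≈ -1.3333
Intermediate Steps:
L(v) = -2
b = -1/16 (b = 1/((-12 - 2) - 2) = 1/(-14 - 2) = 1/(-16) = -1/16 ≈ -0.062500)
a(u) = 2 - u*(-9 + u)/8 (a(u) = 2 - (u - 9)*(u + u)/16 = 2 - (-9 + u)*2*u/16 = 2 - u*(-9 + u)/8)
1/a(-2) = 1/(2 - ⅛*(-2)² + (9/8)*(-2)) = 1/(2 - ⅛*4 - 9/4) = 1/(2 - ½ - 9/4) = 1/(-¾) = -4/3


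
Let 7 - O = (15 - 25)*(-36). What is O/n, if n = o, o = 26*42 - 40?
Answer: -353/1052 ≈ -0.33555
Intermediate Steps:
o = 1052 (o = 1092 - 40 = 1052)
O = -353 (O = 7 - (15 - 25)*(-36) = 7 - (-10)*(-36) = 7 - 1*360 = 7 - 360 = -353)
n = 1052
O/n = -353/1052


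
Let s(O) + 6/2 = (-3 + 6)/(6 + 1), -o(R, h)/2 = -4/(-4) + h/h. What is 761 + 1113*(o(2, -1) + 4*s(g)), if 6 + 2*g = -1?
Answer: -15139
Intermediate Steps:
g = -7/2 (g = -3 + (½)*(-1) = -3 - ½ = -7/2 ≈ -3.5000)
o(R, h) = -4 (o(R, h) = -2*(-4/(-4) + h/h) = -2*(-4*(-¼) + 1) = -2*(1 + 1) = -2*2 = -4)
s(O) = -18/7 (s(O) = -3 + (-3 + 6)/(6 + 1) = -3 + 3/7 = -18/7)
761 + 1113*(o(2, -1) + 4*s(g)) = 761 + 1113*(-4 + 4*(-18/7)) = 761 + 1113*(-4 - 72/7) = 761 + 1113*(-100/7) = 761 - 15900 = -15139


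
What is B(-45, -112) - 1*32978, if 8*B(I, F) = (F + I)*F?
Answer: -30780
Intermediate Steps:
B(I, F) = F*(F + I)/8 (B(I, F) = ((F + I)*F)/8 = (F*(F + I))/8 = F*(F + I)/8)
B(-45, -112) - 1*32978 = (⅛)*(-112)*(-112 - 45) - 1*32978 = (⅛)*(-112)*(-157) - 32978 = 2198 - 32978 = -30780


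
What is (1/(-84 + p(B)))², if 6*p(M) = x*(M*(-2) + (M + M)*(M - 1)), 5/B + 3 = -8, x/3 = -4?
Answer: 14641/114575616 ≈ 0.00012778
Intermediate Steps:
x = -12 (x = 3*(-4) = -12)
B = -5/11 (B = 5/(-3 - 8) = 5/(-11) = 5*(-1/11) = -5/11 ≈ -0.45455)
p(M) = 4*M - 4*M*(-1 + M) (p(M) = (-12*(M*(-2) + (M + M)*(M - 1)))/6 = (-12*(-2*M + (2*M)*(-1 + M)))/6 = (-12*(-2*M + 2*M*(-1 + M)))/6 = (24*M - 24*M*(-1 + M))/6 = 4*M - 4*M*(-1 + M))
(1/(-84 + p(B)))² = (1/(-84 + 4*(-5/11)*(2 - 1*(-5/11))))² = (1/(-84 + 4*(-5/11)*(2 + 5/11)))² = (1/(-84 + 4*(-5/11)*(27/11)))² = (1/(-84 - 540/121))² = (1/(-10704/121))² = (-121/10704)² = 14641/114575616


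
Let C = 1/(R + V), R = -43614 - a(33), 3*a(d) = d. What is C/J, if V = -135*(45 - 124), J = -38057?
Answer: 1/1254358720 ≈ 7.9722e-10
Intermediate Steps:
a(d) = d/3
R = -43625 (R = -43614 - 33/3 = -43614 - 1*11 = -43614 - 11 = -43625)
V = 10665 (V = -135*(-79) = 10665)
C = -1/32960 (C = 1/(-43625 + 10665) = 1/(-32960) = -1/32960 ≈ -3.0340e-5)
C/J = -1/32960/(-38057) = -1/32960*(-1/38057) = 1/1254358720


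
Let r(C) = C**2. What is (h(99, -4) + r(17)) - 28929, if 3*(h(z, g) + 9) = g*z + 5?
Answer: -86338/3 ≈ -28779.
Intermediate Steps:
h(z, g) = -22/3 + g*z/3 (h(z, g) = -9 + (g*z + 5)/3 = -9 + (5 + g*z)/3 = -9 + (5/3 + g*z/3) = -22/3 + g*z/3)
(h(99, -4) + r(17)) - 28929 = ((-22/3 + (1/3)*(-4)*99) + 17**2) - 28929 = ((-22/3 - 132) + 289) - 28929 = (-418/3 + 289) - 28929 = 449/3 - 28929 = -86338/3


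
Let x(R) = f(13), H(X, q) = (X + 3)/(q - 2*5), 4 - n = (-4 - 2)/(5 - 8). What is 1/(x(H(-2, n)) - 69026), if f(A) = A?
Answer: -1/69013 ≈ -1.4490e-5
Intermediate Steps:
n = 2 (n = 4 - (-4 - 2)/(5 - 8) = 4 - (-6)/(-3) = 4 - (-6)*(-1)/3 = 4 - 1*2 = 4 - 2 = 2)
H(X, q) = (3 + X)/(-10 + q) (H(X, q) = (3 + X)/(q - 10) = (3 + X)/(-10 + q))
x(R) = 13
1/(x(H(-2, n)) - 69026) = 1/(13 - 69026) = 1/(-69013) = -1/69013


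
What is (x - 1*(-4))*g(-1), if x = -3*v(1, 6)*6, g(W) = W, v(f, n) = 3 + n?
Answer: 158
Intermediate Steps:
x = -162 (x = -3*(3 + 6)*6 = -3*9*6 = -27*6 = -162)
(x - 1*(-4))*g(-1) = (-162 - 1*(-4))*(-1) = (-162 + 4)*(-1) = -158*(-1) = 158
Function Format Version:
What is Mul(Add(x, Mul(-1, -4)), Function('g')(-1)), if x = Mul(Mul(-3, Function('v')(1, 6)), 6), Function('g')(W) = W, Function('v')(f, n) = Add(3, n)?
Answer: 158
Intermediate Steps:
x = -162 (x = Mul(Mul(-3, Add(3, 6)), 6) = Mul(Mul(-3, 9), 6) = Mul(-27, 6) = -162)
Mul(Add(x, Mul(-1, -4)), Function('g')(-1)) = Mul(Add(-162, Mul(-1, -4)), -1) = Mul(Add(-162, 4), -1) = Mul(-158, -1) = 158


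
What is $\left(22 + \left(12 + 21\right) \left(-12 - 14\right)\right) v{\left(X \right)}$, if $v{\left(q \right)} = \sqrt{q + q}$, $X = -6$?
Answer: $- 1672 i \sqrt{3} \approx - 2896.0 i$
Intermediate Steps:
$v{\left(q \right)} = \sqrt{2} \sqrt{q}$ ($v{\left(q \right)} = \sqrt{2 q} = \sqrt{2} \sqrt{q}$)
$\left(22 + \left(12 + 21\right) \left(-12 - 14\right)\right) v{\left(X \right)} = \left(22 + \left(12 + 21\right) \left(-12 - 14\right)\right) \sqrt{2} \sqrt{-6} = \left(22 + 33 \left(-26\right)\right) \sqrt{2} i \sqrt{6} = \left(22 - 858\right) 2 i \sqrt{3} = - 836 \cdot 2 i \sqrt{3} = - 1672 i \sqrt{3}$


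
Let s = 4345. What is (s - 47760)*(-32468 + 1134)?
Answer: 1360365610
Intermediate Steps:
(s - 47760)*(-32468 + 1134) = (4345 - 47760)*(-32468 + 1134) = -43415*(-31334) = 1360365610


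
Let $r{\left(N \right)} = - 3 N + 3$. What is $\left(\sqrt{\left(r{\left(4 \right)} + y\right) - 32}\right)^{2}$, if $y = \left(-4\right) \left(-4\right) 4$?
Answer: $23$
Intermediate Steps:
$y = 64$ ($y = 16 \cdot 4 = 64$)
$r{\left(N \right)} = 3 - 3 N$
$\left(\sqrt{\left(r{\left(4 \right)} + y\right) - 32}\right)^{2} = \left(\sqrt{\left(\left(3 - 12\right) + 64\right) - 32}\right)^{2} = \left(\sqrt{\left(-9 + 64\right) - 32}\right)^{2} = \left(\sqrt{55 - 32}\right)^{2} = \left(\sqrt{23}\right)^{2} = 23$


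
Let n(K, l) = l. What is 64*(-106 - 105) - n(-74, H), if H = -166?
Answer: -13338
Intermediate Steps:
64*(-106 - 105) - n(-74, H) = 64*(-106 - 105) - 1*(-166) = 64*(-211) + 166 = -13504 + 166 = -13338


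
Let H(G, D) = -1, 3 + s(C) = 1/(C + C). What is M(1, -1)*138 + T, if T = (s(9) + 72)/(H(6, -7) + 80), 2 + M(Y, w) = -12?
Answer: -2746061/1422 ≈ -1931.1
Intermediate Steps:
s(C) = -3 + 1/(2*C) (s(C) = -3 + 1/(C + C) = -3 + 1/(2*C))
M(Y, w) = -14 (M(Y, w) = -2 - 12 = -14)
T = 1243/1422 (T = ((-3 + (½)/9) + 72)/(-1 + 80) = ((-3 + (½)*(⅑)) + 72)/79 = ((-3 + 1/18) + 72)*(1/79) = (-53/18 + 72)*(1/79) = (1243/18)*(1/79) = 1243/1422 ≈ 0.87412)
M(1, -1)*138 + T = -14*138 + 1243/1422 = -1932 + 1243/1422 = -2746061/1422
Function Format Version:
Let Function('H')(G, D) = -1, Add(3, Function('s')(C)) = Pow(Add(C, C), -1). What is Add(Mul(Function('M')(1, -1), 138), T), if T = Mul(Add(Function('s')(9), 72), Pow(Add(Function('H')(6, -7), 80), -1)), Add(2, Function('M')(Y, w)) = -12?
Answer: Rational(-2746061, 1422) ≈ -1931.1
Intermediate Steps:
Function('s')(C) = Add(-3, Mul(Rational(1, 2), Pow(C, -1))) (Function('s')(C) = Add(-3, Pow(Add(C, C), -1)) = Add(-3, Pow(Mul(2, C), -1)) = Add(-3, Mul(Rational(1, 2), Pow(C, -1))))
Function('M')(Y, w) = -14 (Function('M')(Y, w) = Add(-2, -12) = -14)
T = Rational(1243, 1422) (T = Mul(Add(Add(-3, Mul(Rational(1, 2), Pow(9, -1))), 72), Pow(Add(-1, 80), -1)) = Mul(Add(Add(-3, Mul(Rational(1, 2), Rational(1, 9))), 72), Pow(79, -1)) = Mul(Add(Add(-3, Rational(1, 18)), 72), Rational(1, 79)) = Mul(Add(Rational(-53, 18), 72), Rational(1, 79)) = Mul(Rational(1243, 18), Rational(1, 79)) = Rational(1243, 1422) ≈ 0.87412)
Add(Mul(Function('M')(1, -1), 138), T) = Add(Mul(-14, 138), Rational(1243, 1422)) = Add(-1932, Rational(1243, 1422)) = Rational(-2746061, 1422)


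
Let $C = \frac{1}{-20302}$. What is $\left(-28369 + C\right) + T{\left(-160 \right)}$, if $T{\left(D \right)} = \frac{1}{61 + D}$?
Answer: $- \frac{57018816763}{2009898} \approx -28369.0$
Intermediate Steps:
$C = - \frac{1}{20302} \approx -4.9256 \cdot 10^{-5}$
$\left(-28369 + C\right) + T{\left(-160 \right)} = \left(-28369 - \frac{1}{20302}\right) + \frac{1}{61 - 160} = - \frac{575947439}{20302} + \frac{1}{-99} = - \frac{575947439}{20302} - \frac{1}{99} = - \frac{57018816763}{2009898}$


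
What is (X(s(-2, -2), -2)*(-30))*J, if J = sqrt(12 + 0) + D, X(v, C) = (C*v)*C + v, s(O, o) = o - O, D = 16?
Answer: 0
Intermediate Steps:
X(v, C) = v + v*C**2 (X(v, C) = v*C**2 + v = v + v*C**2)
J = 16 + 2*sqrt(3) (J = sqrt(12 + 0) + 16 = sqrt(12) + 16 = 2*sqrt(3) + 16 = 16 + 2*sqrt(3) ≈ 19.464)
(X(s(-2, -2), -2)*(-30))*J = (((-2 - 1*(-2))*(1 + (-2)**2))*(-30))*(16 + 2*sqrt(3)) = (((-2 + 2)*(1 + 4))*(-30))*(16 + 2*sqrt(3)) = ((0*5)*(-30))*(16 + 2*sqrt(3)) = (0*(-30))*(16 + 2*sqrt(3)) = 0*(16 + 2*sqrt(3)) = 0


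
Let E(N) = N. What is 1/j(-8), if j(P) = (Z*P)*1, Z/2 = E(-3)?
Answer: 1/48 ≈ 0.020833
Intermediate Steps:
Z = -6 (Z = 2*(-3) = -6)
j(P) = -6*P (j(P) = -6*P*1 = -6*P)
1/j(-8) = 1/(-6*(-8)) = 1/48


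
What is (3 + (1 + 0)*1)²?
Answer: 16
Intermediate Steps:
(3 + (1 + 0)*1)² = (3 + 1*1)² = (3 + 1)² = 4² = 16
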